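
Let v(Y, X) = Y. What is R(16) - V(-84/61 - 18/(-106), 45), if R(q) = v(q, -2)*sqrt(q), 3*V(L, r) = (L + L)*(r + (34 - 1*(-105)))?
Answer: 685680/3233 ≈ 212.09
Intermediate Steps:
V(L, r) = 2*L*(139 + r)/3 (V(L, r) = ((L + L)*(r + (34 - 1*(-105))))/3 = ((2*L)*(r + (34 + 105)))/3 = ((2*L)*(r + 139))/3 = ((2*L)*(139 + r))/3 = (2*L*(139 + r))/3 = 2*L*(139 + r)/3)
R(q) = q**(3/2) (R(q) = q*sqrt(q) = q**(3/2))
R(16) - V(-84/61 - 18/(-106), 45) = 16**(3/2) - 2*(-84/61 - 18/(-106))*(139 + 45)/3 = 64 - 2*(-84*1/61 - 18*(-1/106))*184/3 = 64 - 2*(-84/61 + 9/53)*184/3 = 64 - 2*(-3903)*184/(3*3233) = 64 - 1*(-478768/3233) = 64 + 478768/3233 = 685680/3233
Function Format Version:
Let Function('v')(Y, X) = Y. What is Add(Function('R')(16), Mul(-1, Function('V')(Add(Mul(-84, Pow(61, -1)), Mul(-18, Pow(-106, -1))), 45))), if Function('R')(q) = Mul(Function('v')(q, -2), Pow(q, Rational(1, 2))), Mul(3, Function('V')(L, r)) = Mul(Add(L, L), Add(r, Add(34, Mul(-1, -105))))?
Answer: Rational(685680, 3233) ≈ 212.09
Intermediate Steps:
Function('V')(L, r) = Mul(Rational(2, 3), L, Add(139, r)) (Function('V')(L, r) = Mul(Rational(1, 3), Mul(Add(L, L), Add(r, Add(34, Mul(-1, -105))))) = Mul(Rational(1, 3), Mul(Mul(2, L), Add(r, Add(34, 105)))) = Mul(Rational(1, 3), Mul(Mul(2, L), Add(r, 139))) = Mul(Rational(1, 3), Mul(Mul(2, L), Add(139, r))) = Mul(Rational(1, 3), Mul(2, L, Add(139, r))) = Mul(Rational(2, 3), L, Add(139, r)))
Function('R')(q) = Pow(q, Rational(3, 2)) (Function('R')(q) = Mul(q, Pow(q, Rational(1, 2))) = Pow(q, Rational(3, 2)))
Add(Function('R')(16), Mul(-1, Function('V')(Add(Mul(-84, Pow(61, -1)), Mul(-18, Pow(-106, -1))), 45))) = Add(Pow(16, Rational(3, 2)), Mul(-1, Mul(Rational(2, 3), Add(Mul(-84, Pow(61, -1)), Mul(-18, Pow(-106, -1))), Add(139, 45)))) = Add(64, Mul(-1, Mul(Rational(2, 3), Add(Mul(-84, Rational(1, 61)), Mul(-18, Rational(-1, 106))), 184))) = Add(64, Mul(-1, Mul(Rational(2, 3), Add(Rational(-84, 61), Rational(9, 53)), 184))) = Add(64, Mul(-1, Mul(Rational(2, 3), Rational(-3903, 3233), 184))) = Add(64, Mul(-1, Rational(-478768, 3233))) = Add(64, Rational(478768, 3233)) = Rational(685680, 3233)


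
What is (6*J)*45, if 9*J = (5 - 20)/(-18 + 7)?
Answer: 450/11 ≈ 40.909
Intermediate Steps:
J = 5/33 (J = ((5 - 20)/(-18 + 7))/9 = (-15/(-11))/9 = (-15*(-1/11))/9 = (⅑)*(15/11) = 5/33 ≈ 0.15152)
(6*J)*45 = (6*(5/33))*45 = (10/11)*45 = 450/11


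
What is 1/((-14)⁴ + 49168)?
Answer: 1/87584 ≈ 1.1418e-5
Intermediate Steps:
1/((-14)⁴ + 49168) = 1/(38416 + 49168) = 1/87584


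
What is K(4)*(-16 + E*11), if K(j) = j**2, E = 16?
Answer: 2560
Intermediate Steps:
K(4)*(-16 + E*11) = 4**2*(-16 + 16*11) = 16*(-16 + 176) = 16*160 = 2560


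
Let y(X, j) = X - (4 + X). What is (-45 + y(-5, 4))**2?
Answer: 2401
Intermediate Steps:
y(X, j) = -4 (y(X, j) = X + (-4 - X) = -4)
(-45 + y(-5, 4))**2 = (-45 - 4)**2 = (-49)**2 = 2401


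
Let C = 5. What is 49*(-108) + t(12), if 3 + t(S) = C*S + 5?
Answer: -5230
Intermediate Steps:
t(S) = 2 + 5*S (t(S) = -3 + (5*S + 5) = -3 + (5 + 5*S) = 2 + 5*S)
49*(-108) + t(12) = 49*(-108) + (2 + 5*12) = -5292 + (2 + 60) = -5292 + 62 = -5230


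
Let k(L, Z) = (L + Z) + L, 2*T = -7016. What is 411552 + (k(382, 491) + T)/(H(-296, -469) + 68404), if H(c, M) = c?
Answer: 28029981363/68108 ≈ 4.1155e+5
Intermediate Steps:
T = -3508 (T = (½)*(-7016) = -3508)
k(L, Z) = Z + 2*L
411552 + (k(382, 491) + T)/(H(-296, -469) + 68404) = 411552 + ((491 + 2*382) - 3508)/(-296 + 68404) = 411552 + ((491 + 764) - 3508)/68108 = 411552 + (1255 - 3508)*(1/68108) = 411552 - 2253*1/68108 = 411552 - 2253/68108 = 28029981363/68108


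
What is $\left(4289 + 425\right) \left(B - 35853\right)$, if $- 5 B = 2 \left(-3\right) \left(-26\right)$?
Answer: $- \frac{845790594}{5} \approx -1.6916 \cdot 10^{8}$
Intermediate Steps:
$B = - \frac{156}{5}$ ($B = - \frac{2 \left(-3\right) \left(-26\right)}{5} = - \frac{\left(-6\right) \left(-26\right)}{5} = \left(- \frac{1}{5}\right) 156 = - \frac{156}{5} \approx -31.2$)
$\left(4289 + 425\right) \left(B - 35853\right) = \left(4289 + 425\right) \left(- \frac{156}{5} - 35853\right) = 4714 \left(- \frac{179421}{5}\right) = - \frac{845790594}{5}$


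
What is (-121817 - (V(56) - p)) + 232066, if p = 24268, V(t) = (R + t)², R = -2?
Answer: 131601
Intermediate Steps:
V(t) = (-2 + t)²
(-121817 - (V(56) - p)) + 232066 = (-121817 - ((-2 + 56)² - 1*24268)) + 232066 = (-121817 - (54² - 24268)) + 232066 = (-121817 - (2916 - 24268)) + 232066 = (-121817 - 1*(-21352)) + 232066 = (-121817 + 21352) + 232066 = -100465 + 232066 = 131601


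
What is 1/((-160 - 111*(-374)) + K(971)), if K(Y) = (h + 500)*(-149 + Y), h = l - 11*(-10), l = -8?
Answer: 1/536198 ≈ 1.8650e-6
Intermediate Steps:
h = 102 (h = -8 - 11*(-10) = -8 + 110 = 102)
K(Y) = -89698 + 602*Y (K(Y) = (102 + 500)*(-149 + Y) = 602*(-149 + Y) = -89698 + 602*Y)
1/((-160 - 111*(-374)) + K(971)) = 1/((-160 - 111*(-374)) + (-89698 + 602*971)) = 1/((-160 + 41514) + (-89698 + 584542)) = 1/(41354 + 494844) = 1/536198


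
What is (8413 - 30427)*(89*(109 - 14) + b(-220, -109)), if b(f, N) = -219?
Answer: -181307304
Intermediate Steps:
(8413 - 30427)*(89*(109 - 14) + b(-220, -109)) = (8413 - 30427)*(89*(109 - 14) - 219) = -22014*(89*95 - 219) = -22014*(8455 - 219) = -22014*8236 = -181307304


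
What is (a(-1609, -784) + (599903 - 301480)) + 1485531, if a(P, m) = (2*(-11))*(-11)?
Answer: 1784196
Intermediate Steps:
a(P, m) = 242 (a(P, m) = -22*(-11) = 242)
(a(-1609, -784) + (599903 - 301480)) + 1485531 = (242 + (599903 - 301480)) + 1485531 = (242 + 298423) + 1485531 = 298665 + 1485531 = 1784196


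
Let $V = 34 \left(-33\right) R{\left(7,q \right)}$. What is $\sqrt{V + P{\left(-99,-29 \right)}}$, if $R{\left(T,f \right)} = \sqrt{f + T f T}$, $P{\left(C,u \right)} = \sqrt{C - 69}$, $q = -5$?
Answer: $\sqrt{2} \sqrt{i \left(\sqrt{42} - 2805 \sqrt{10}\right)} \approx 94.147 - 94.147 i$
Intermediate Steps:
$P{\left(C,u \right)} = \sqrt{-69 + C}$
$R{\left(T,f \right)} = \sqrt{f + f T^{2}}$
$V = - 5610 i \sqrt{10}$ ($V = 34 \left(-33\right) \sqrt{- 5 \left(1 + 7^{2}\right)} = - 1122 \sqrt{- 5 \left(1 + 49\right)} = - 1122 \sqrt{\left(-5\right) 50} = - 1122 \sqrt{-250} = - 1122 \cdot 5 i \sqrt{10} = - 5610 i \sqrt{10} \approx - 17740.0 i$)
$\sqrt{V + P{\left(-99,-29 \right)}} = \sqrt{- 5610 i \sqrt{10} + \sqrt{-69 - 99}} = \sqrt{- 5610 i \sqrt{10} + \sqrt{-168}} = \sqrt{- 5610 i \sqrt{10} + 2 i \sqrt{42}}$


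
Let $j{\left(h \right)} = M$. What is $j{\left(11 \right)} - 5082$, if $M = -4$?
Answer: $-5086$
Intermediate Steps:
$j{\left(h \right)} = -4$
$j{\left(11 \right)} - 5082 = -4 - 5082 = -5086$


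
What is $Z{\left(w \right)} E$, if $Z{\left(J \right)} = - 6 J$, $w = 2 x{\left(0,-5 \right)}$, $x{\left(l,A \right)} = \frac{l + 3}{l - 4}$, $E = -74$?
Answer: $-666$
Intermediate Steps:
$x{\left(l,A \right)} = \frac{3 + l}{-4 + l}$
$w = - \frac{3}{2}$ ($w = 2 \frac{3 + 0}{-4 + 0} = 2 \frac{1}{-4} \cdot 3 = 2 \left(\left(- \frac{1}{4}\right) 3\right) = 2 \left(- \frac{3}{4}\right) = - \frac{3}{2} \approx -1.5$)
$Z{\left(w \right)} E = \left(-6\right) \left(- \frac{3}{2}\right) \left(-74\right) = 9 \left(-74\right) = -666$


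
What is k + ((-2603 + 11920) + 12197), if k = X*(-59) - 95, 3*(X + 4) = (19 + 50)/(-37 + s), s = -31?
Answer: 1473897/68 ≈ 21675.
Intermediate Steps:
X = -295/68 (X = -4 + ((19 + 50)/(-37 - 31))/3 = -4 + (69/(-68))/3 = -4 + (69*(-1/68))/3 = -4 + (⅓)*(-69/68) = -4 - 23/68 = -295/68 ≈ -4.3382)
k = 10945/68 (k = -295/68*(-59) - 95 = 17405/68 - 95 = 10945/68 ≈ 160.96)
k + ((-2603 + 11920) + 12197) = 10945/68 + ((-2603 + 11920) + 12197) = 10945/68 + (9317 + 12197) = 10945/68 + 21514 = 1473897/68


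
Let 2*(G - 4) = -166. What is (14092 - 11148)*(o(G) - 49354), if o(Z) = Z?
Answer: -145530752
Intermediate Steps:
G = -79 (G = 4 + (½)*(-166) = 4 - 83 = -79)
(14092 - 11148)*(o(G) - 49354) = (14092 - 11148)*(-79 - 49354) = 2944*(-49433) = -145530752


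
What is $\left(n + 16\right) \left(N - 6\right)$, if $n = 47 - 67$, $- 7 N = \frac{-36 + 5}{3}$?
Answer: $\frac{380}{21} \approx 18.095$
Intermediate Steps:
$N = \frac{31}{21}$ ($N = - \frac{\left(-36 + 5\right) \frac{1}{3}}{7} = - \frac{\left(-31\right) \frac{1}{3}}{7} = \left(- \frac{1}{7}\right) \left(- \frac{31}{3}\right) = \frac{31}{21} \approx 1.4762$)
$n = -20$ ($n = 47 - 67 = -20$)
$\left(n + 16\right) \left(N - 6\right) = \left(-20 + 16\right) \left(\frac{31}{21} - 6\right) = - 4 \left(\frac{31}{21} - 6\right) = \left(-4\right) \left(- \frac{95}{21}\right) = \frac{380}{21}$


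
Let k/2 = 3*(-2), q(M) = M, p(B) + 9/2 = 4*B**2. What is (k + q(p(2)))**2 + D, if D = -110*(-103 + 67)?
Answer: 15841/4 ≈ 3960.3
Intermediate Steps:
p(B) = -9/2 + 4*B**2
k = -12 (k = 2*(3*(-2)) = 2*(-6) = -12)
D = 3960 (D = -110*(-36) = 3960)
(k + q(p(2)))**2 + D = (-12 + (-9/2 + 4*2**2))**2 + 3960 = (-12 + (-9/2 + 4*4))**2 + 3960 = (-12 + (-9/2 + 16))**2 + 3960 = (-12 + 23/2)**2 + 3960 = (-1/2)**2 + 3960 = 1/4 + 3960 = 15841/4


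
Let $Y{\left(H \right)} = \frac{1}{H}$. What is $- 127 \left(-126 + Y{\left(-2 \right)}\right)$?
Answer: $\frac{32131}{2} \approx 16066.0$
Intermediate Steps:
$- 127 \left(-126 + Y{\left(-2 \right)}\right) = - 127 \left(-126 + \frac{1}{-2}\right) = - 127 \left(-126 - \frac{1}{2}\right) = \left(-127\right) \left(- \frac{253}{2}\right) = \frac{32131}{2}$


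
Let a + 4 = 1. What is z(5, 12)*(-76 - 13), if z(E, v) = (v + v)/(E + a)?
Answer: -1068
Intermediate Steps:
a = -3 (a = -4 + 1 = -3)
z(E, v) = 2*v/(-3 + E) (z(E, v) = (v + v)/(E - 3) = (2*v)/(-3 + E) = 2*v/(-3 + E))
z(5, 12)*(-76 - 13) = (2*12/(-3 + 5))*(-76 - 13) = (2*12/2)*(-89) = (2*12*(½))*(-89) = 12*(-89) = -1068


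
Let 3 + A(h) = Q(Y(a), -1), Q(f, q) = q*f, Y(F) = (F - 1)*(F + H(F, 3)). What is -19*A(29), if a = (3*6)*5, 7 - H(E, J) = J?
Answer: 159011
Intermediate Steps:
H(E, J) = 7 - J
a = 90 (a = 18*5 = 90)
Y(F) = (-1 + F)*(4 + F) (Y(F) = (F - 1)*(F + (7 - 1*3)) = (-1 + F)*(F + (7 - 3)) = (-1 + F)*(F + 4) = (-1 + F)*(4 + F))
Q(f, q) = f*q
A(h) = -8369 (A(h) = -3 + (-4 + 90² + 3*90)*(-1) = -3 + (-4 + 8100 + 270)*(-1) = -3 + 8366*(-1) = -3 - 8366 = -8369)
-19*A(29) = -19*(-8369) = 159011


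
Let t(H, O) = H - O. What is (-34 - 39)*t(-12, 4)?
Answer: 1168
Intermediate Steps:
(-34 - 39)*t(-12, 4) = (-34 - 39)*(-12 - 1*4) = -73*(-12 - 4) = -73*(-16) = 1168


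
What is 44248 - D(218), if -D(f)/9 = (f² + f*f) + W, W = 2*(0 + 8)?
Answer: 899824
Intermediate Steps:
W = 16 (W = 2*8 = 16)
D(f) = -144 - 18*f² (D(f) = -9*((f² + f*f) + 16) = -9*((f² + f²) + 16) = -9*(2*f² + 16) = -9*(16 + 2*f²) = -144 - 18*f²)
44248 - D(218) = 44248 - (-144 - 18*218²) = 44248 - (-144 - 18*47524) = 44248 - (-144 - 855432) = 44248 - 1*(-855576) = 44248 + 855576 = 899824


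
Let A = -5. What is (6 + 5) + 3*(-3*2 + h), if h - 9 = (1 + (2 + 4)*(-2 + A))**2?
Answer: 5063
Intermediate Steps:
h = 1690 (h = 9 + (1 + (2 + 4)*(-2 - 5))**2 = 9 + (1 + 6*(-7))**2 = 9 + (1 - 42)**2 = 9 + (-41)**2 = 9 + 1681 = 1690)
(6 + 5) + 3*(-3*2 + h) = (6 + 5) + 3*(-3*2 + 1690) = 11 + 3*(-6 + 1690) = 11 + 3*1684 = 11 + 5052 = 5063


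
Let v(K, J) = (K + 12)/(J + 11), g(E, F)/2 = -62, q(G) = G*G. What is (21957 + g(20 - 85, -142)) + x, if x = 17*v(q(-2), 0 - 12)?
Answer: 21561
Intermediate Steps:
q(G) = G²
g(E, F) = -124 (g(E, F) = 2*(-62) = -124)
v(K, J) = (12 + K)/(11 + J)
x = -272 (x = 17*((12 + (-2)²)/(11 + (0 - 12))) = 17*((12 + 4)/(11 - 12)) = 17*(16/(-1)) = 17*(-1*16) = 17*(-16) = -272)
(21957 + g(20 - 85, -142)) + x = (21957 - 124) - 272 = 21833 - 272 = 21561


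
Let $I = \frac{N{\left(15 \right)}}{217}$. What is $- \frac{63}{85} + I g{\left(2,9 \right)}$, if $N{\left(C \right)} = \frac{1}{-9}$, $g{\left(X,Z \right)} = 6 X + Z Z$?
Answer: $- \frac{1408}{1785} \approx -0.7888$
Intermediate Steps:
$g{\left(X,Z \right)} = Z^{2} + 6 X$ ($g{\left(X,Z \right)} = 6 X + Z^{2} = Z^{2} + 6 X$)
$N{\left(C \right)} = - \frac{1}{9}$
$I = - \frac{1}{1953}$ ($I = - \frac{1}{9 \cdot 217} = \left(- \frac{1}{9}\right) \frac{1}{217} = - \frac{1}{1953} \approx -0.00051203$)
$- \frac{63}{85} + I g{\left(2,9 \right)} = - \frac{63}{85} - \frac{9^{2} + 6 \cdot 2}{1953} = \left(-63\right) \frac{1}{85} - \frac{81 + 12}{1953} = - \frac{63}{85} - \frac{1}{21} = - \frac{1408}{1785}$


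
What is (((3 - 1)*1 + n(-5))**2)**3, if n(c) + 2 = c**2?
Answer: 244140625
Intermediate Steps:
n(c) = -2 + c**2
(((3 - 1)*1 + n(-5))**2)**3 = (((3 - 1)*1 + (-2 + (-5)**2))**2)**3 = ((2*1 + (-2 + 25))**2)**3 = ((2 + 23)**2)**3 = (25**2)**3 = 625**3 = 244140625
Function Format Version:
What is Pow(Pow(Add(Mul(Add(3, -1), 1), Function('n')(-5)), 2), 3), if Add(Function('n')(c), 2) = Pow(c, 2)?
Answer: 244140625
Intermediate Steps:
Function('n')(c) = Add(-2, Pow(c, 2))
Pow(Pow(Add(Mul(Add(3, -1), 1), Function('n')(-5)), 2), 3) = Pow(Pow(Add(Mul(Add(3, -1), 1), Add(-2, Pow(-5, 2))), 2), 3) = Pow(Pow(Add(Mul(2, 1), Add(-2, 25)), 2), 3) = Pow(Pow(Add(2, 23), 2), 3) = Pow(Pow(25, 2), 3) = Pow(625, 3) = 244140625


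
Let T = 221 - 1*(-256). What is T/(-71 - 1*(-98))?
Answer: 53/3 ≈ 17.667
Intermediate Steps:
T = 477 (T = 221 + 256 = 477)
T/(-71 - 1*(-98)) = 477/(-71 - 1*(-98)) = 477/(-71 + 98) = 477/27 = 477*(1/27) = 53/3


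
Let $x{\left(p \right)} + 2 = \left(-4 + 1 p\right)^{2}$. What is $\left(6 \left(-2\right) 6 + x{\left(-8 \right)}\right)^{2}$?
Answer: $4900$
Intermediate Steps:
$x{\left(p \right)} = -2 + \left(-4 + p\right)^{2}$ ($x{\left(p \right)} = -2 + \left(-4 + 1 p\right)^{2} = -2 + \left(-4 + p\right)^{2}$)
$\left(6 \left(-2\right) 6 + x{\left(-8 \right)}\right)^{2} = \left(6 \left(-2\right) 6 - \left(2 - \left(-4 - 8\right)^{2}\right)\right)^{2} = \left(\left(-12\right) 6 - \left(2 - \left(-12\right)^{2}\right)\right)^{2} = \left(-72 + \left(-2 + 144\right)\right)^{2} = \left(-72 + 142\right)^{2} = 70^{2} = 4900$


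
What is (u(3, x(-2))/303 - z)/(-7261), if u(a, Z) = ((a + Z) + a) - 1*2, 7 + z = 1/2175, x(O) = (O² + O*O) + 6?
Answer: -29258/30095475 ≈ -0.00097217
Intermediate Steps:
x(O) = 6 + 2*O² (x(O) = (O² + O²) + 6 = 2*O² + 6 = 6 + 2*O²)
z = -15224/2175 (z = -7 + 1/2175 = -15224/2175 ≈ -6.9995)
u(a, Z) = -2 + Z + 2*a (u(a, Z) = ((Z + a) + a) - 2 = (Z + 2*a) - 2 = -2 + Z + 2*a)
(u(3, x(-2))/303 - z)/(-7261) = ((-2 + (6 + 2*(-2)²) + 2*3)/303 - 1*(-15224/2175))/(-7261) = ((-2 + (6 + 2*4) + 6)/303 + 15224/2175)*(-1/7261) = ((-2 + (6 + 8) + 6)/303 + 15224/2175)*(-1/7261) = ((-2 + 14 + 6)/303 + 15224/2175)*(-1/7261) = ((1/303)*18 + 15224/2175)*(-1/7261) = (6/101 + 15224/2175)*(-1/7261) = (1550674/219675)*(-1/7261) = -29258/30095475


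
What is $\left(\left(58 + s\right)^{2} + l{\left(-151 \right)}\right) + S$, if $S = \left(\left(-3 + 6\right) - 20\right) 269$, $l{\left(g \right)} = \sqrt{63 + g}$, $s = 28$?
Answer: $2823 + 2 i \sqrt{22} \approx 2823.0 + 9.3808 i$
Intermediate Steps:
$S = -4573$ ($S = \left(3 - 20\right) 269 = \left(-17\right) 269 = -4573$)
$\left(\left(58 + s\right)^{2} + l{\left(-151 \right)}\right) + S = \left(\left(58 + 28\right)^{2} + \sqrt{63 - 151}\right) - 4573 = \left(86^{2} + \sqrt{-88}\right) - 4573 = \left(7396 + 2 i \sqrt{22}\right) - 4573 = 2823 + 2 i \sqrt{22}$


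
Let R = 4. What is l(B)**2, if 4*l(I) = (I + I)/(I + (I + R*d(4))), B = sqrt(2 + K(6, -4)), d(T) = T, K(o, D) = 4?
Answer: 105/13456 - 3*sqrt(6)/1682 ≈ 0.0034343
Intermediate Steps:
B = sqrt(6) (B = sqrt(2 + 4) = sqrt(6) ≈ 2.4495)
l(I) = I/(2*(16 + 2*I)) (l(I) = ((I + I)/(I + (I + 4*4)))/4 = ((2*I)/(I + (I + 16)))/4 = ((2*I)/(I + (16 + I)))/4 = ((2*I)/(16 + 2*I))/4 = (2*I/(16 + 2*I))/4 = I/(2*(16 + 2*I)))
l(B)**2 = (sqrt(6)/(4*(8 + sqrt(6))))**2 = 3/(8*(8 + sqrt(6))**2)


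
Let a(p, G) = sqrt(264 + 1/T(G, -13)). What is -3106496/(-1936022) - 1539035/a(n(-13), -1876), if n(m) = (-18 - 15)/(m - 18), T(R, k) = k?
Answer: 1553248/968011 - 1539035*sqrt(44603)/3431 ≈ -94733.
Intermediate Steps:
n(m) = -33/(-18 + m)
a(p, G) = sqrt(44603)/13 (a(p, G) = sqrt(264 + 1/(-13)) = sqrt(264 - 1/13) = sqrt(3431/13) = sqrt(44603)/13)
-3106496/(-1936022) - 1539035/a(n(-13), -1876) = -3106496/(-1936022) - 1539035*sqrt(44603)/3431 = -3106496*(-1/1936022) - 1539035*sqrt(44603)/3431 = 1553248/968011 - 1539035*sqrt(44603)/3431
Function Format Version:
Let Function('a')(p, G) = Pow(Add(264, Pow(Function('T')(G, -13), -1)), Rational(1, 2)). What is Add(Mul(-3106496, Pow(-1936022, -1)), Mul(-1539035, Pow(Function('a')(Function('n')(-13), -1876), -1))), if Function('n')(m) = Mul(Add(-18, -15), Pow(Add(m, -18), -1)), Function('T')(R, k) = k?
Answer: Add(Rational(1553248, 968011), Mul(Rational(-1539035, 3431), Pow(44603, Rational(1, 2)))) ≈ -94733.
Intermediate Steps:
Function('n')(m) = Mul(-33, Pow(Add(-18, m), -1))
Function('a')(p, G) = Mul(Rational(1, 13), Pow(44603, Rational(1, 2))) (Function('a')(p, G) = Pow(Add(264, Pow(-13, -1)), Rational(1, 2)) = Pow(Add(264, Rational(-1, 13)), Rational(1, 2)) = Pow(Rational(3431, 13), Rational(1, 2)) = Mul(Rational(1, 13), Pow(44603, Rational(1, 2))))
Add(Mul(-3106496, Pow(-1936022, -1)), Mul(-1539035, Pow(Function('a')(Function('n')(-13), -1876), -1))) = Add(Mul(-3106496, Pow(-1936022, -1)), Mul(-1539035, Pow(Mul(Rational(1, 13), Pow(44603, Rational(1, 2))), -1))) = Add(Mul(-3106496, Rational(-1, 1936022)), Mul(-1539035, Mul(Rational(1, 3431), Pow(44603, Rational(1, 2))))) = Add(Rational(1553248, 968011), Mul(Rational(-1539035, 3431), Pow(44603, Rational(1, 2))))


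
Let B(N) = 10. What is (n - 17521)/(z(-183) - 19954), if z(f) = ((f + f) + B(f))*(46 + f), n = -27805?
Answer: -22663/14409 ≈ -1.5728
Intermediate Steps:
z(f) = (10 + 2*f)*(46 + f) (z(f) = ((f + f) + 10)*(46 + f) = (2*f + 10)*(46 + f) = (10 + 2*f)*(46 + f))
(n - 17521)/(z(-183) - 19954) = (-27805 - 17521)/((460 + 2*(-183)² + 102*(-183)) - 19954) = -45326/((460 + 2*33489 - 18666) - 19954) = -45326/((460 + 66978 - 18666) - 19954) = -45326/(48772 - 19954) = -45326/28818 = -45326*1/28818 = -22663/14409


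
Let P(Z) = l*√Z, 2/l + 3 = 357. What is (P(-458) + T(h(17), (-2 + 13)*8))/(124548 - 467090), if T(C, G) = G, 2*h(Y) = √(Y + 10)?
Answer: -44/171271 - I*√458/60629934 ≈ -0.0002569 - 3.5298e-7*I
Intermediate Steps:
h(Y) = √(10 + Y)/2 (h(Y) = √(Y + 10)/2 = √(10 + Y)/2)
l = 1/177 (l = 2/(-3 + 357) = 2/354 = 2*(1/354) = 1/177 ≈ 0.0056497)
P(Z) = √Z/177
(P(-458) + T(h(17), (-2 + 13)*8))/(124548 - 467090) = (√(-458)/177 + (-2 + 13)*8)/(124548 - 467090) = ((I*√458)/177 + 11*8)/(-342542) = (I*√458/177 + 88)*(-1/342542) = (88 + I*√458/177)*(-1/342542) = -44/171271 - I*√458/60629934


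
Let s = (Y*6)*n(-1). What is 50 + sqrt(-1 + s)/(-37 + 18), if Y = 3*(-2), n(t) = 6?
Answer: 50 - I*sqrt(217)/19 ≈ 50.0 - 0.77531*I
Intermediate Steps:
Y = -6
s = -216 (s = -6*6*6 = -36*6 = -216)
50 + sqrt(-1 + s)/(-37 + 18) = 50 + sqrt(-1 - 216)/(-37 + 18) = 50 + sqrt(-217)/(-19) = 50 + (I*sqrt(217))*(-1/19) = 50 - I*sqrt(217)/19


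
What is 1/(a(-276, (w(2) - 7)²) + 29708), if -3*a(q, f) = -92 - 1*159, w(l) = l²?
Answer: 3/89375 ≈ 3.3566e-5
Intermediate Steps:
a(q, f) = 251/3 (a(q, f) = -(-92 - 1*159)/3 = -(-92 - 159)/3 = -⅓*(-251) = 251/3)
1/(a(-276, (w(2) - 7)²) + 29708) = 1/(251/3 + 29708) = 1/(89375/3) = 3/89375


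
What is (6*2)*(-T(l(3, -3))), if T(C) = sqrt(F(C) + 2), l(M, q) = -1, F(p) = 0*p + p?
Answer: -12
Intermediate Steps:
F(p) = p (F(p) = 0 + p = p)
T(C) = sqrt(2 + C) (T(C) = sqrt(C + 2) = sqrt(2 + C))
(6*2)*(-T(l(3, -3))) = (6*2)*(-sqrt(2 - 1)) = 12*(-sqrt(1)) = 12*(-1*1) = 12*(-1) = -12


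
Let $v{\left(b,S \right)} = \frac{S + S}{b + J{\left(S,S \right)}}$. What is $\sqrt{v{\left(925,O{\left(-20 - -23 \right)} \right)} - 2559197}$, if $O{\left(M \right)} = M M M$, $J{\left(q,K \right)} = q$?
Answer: $\frac{i \sqrt{144963151655}}{238} \approx 1599.8 i$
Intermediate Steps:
$O{\left(M \right)} = M^{3}$ ($O{\left(M \right)} = M^{2} M = M^{3}$)
$v{\left(b,S \right)} = \frac{2 S}{S + b}$ ($v{\left(b,S \right)} = \frac{S + S}{b + S} = \frac{2 S}{S + b}$)
$\sqrt{v{\left(925,O{\left(-20 - -23 \right)} \right)} - 2559197} = \sqrt{\frac{2 \left(-20 - -23\right)^{3}}{\left(-20 - -23\right)^{3} + 925} - 2559197} = \sqrt{\frac{2 \left(-20 + 23\right)^{3}}{\left(-20 + 23\right)^{3} + 925} - 2559197} = \sqrt{\frac{2 \cdot 3^{3}}{3^{3} + 925} - 2559197} = \sqrt{2 \cdot 27 \frac{1}{27 + 925} - 2559197} = \sqrt{2 \cdot 27 \cdot \frac{1}{952} - 2559197} = \sqrt{\frac{27}{476} - 2559197} = \sqrt{- \frac{1218177745}{476}} = \frac{i \sqrt{144963151655}}{238}$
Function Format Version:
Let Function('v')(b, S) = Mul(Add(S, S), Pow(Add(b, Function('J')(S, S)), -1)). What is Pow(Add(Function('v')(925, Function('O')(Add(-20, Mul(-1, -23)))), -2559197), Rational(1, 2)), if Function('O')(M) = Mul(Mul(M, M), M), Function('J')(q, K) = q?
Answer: Mul(Rational(1, 238), I, Pow(144963151655, Rational(1, 2))) ≈ Mul(1599.8, I)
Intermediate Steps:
Function('O')(M) = Pow(M, 3) (Function('O')(M) = Mul(Pow(M, 2), M) = Pow(M, 3))
Function('v')(b, S) = Mul(2, S, Pow(Add(S, b), -1)) (Function('v')(b, S) = Mul(Add(S, S), Pow(Add(b, S), -1)) = Mul(Mul(2, S), Pow(Add(S, b), -1)) = Mul(2, S, Pow(Add(S, b), -1)))
Pow(Add(Function('v')(925, Function('O')(Add(-20, Mul(-1, -23)))), -2559197), Rational(1, 2)) = Pow(Add(Mul(2, Pow(Add(-20, Mul(-1, -23)), 3), Pow(Add(Pow(Add(-20, Mul(-1, -23)), 3), 925), -1)), -2559197), Rational(1, 2)) = Pow(Add(Mul(2, Pow(Add(-20, 23), 3), Pow(Add(Pow(Add(-20, 23), 3), 925), -1)), -2559197), Rational(1, 2)) = Pow(Add(Mul(2, Pow(3, 3), Pow(Add(Pow(3, 3), 925), -1)), -2559197), Rational(1, 2)) = Pow(Add(Mul(2, 27, Pow(Add(27, 925), -1)), -2559197), Rational(1, 2)) = Pow(Add(Mul(2, 27, Pow(952, -1)), -2559197), Rational(1, 2)) = Pow(Add(Mul(2, 27, Rational(1, 952)), -2559197), Rational(1, 2)) = Pow(Add(Rational(27, 476), -2559197), Rational(1, 2)) = Pow(Rational(-1218177745, 476), Rational(1, 2)) = Mul(Rational(1, 238), I, Pow(144963151655, Rational(1, 2)))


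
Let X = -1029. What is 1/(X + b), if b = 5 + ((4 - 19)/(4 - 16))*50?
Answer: -2/1923 ≈ -0.0010400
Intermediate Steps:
b = 135/2 (b = 5 - 15/(-12)*50 = 5 - 15*(-1/12)*50 = 5 + (5/4)*50 = 5 + 125/2 = 135/2 ≈ 67.500)
1/(X + b) = 1/(-1029 + 135/2) = 1/(-1923/2) = -2/1923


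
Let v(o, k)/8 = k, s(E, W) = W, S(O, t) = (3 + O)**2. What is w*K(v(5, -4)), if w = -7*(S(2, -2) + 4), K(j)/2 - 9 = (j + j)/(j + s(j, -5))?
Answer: -161182/37 ≈ -4356.3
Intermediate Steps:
v(o, k) = 8*k
K(j) = 18 + 4*j/(-5 + j) (K(j) = 18 + 2*((j + j)/(j - 5)) = 18 + 2*((2*j)/(-5 + j)) = 18 + 2*(2*j/(-5 + j)) = 18 + 4*j/(-5 + j))
w = -203 (w = -7*((3 + 2)**2 + 4) = -7*(5**2 + 4) = -7*(25 + 4) = -7*29 = -203)
w*K(v(5, -4)) = -406*(-45 + 11*(8*(-4)))/(-5 + 8*(-4)) = -406*(-45 + 11*(-32))/(-5 - 32) = -406*(-45 - 352)/(-37) = -406*(-1)*(-397)/37 = -203*794/37 = -161182/37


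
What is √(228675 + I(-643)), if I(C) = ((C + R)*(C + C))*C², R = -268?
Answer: √484374750829 ≈ 6.9597e+5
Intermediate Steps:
I(C) = 2*C³*(-268 + C) (I(C) = ((C - 268)*(C + C))*C² = ((-268 + C)*(2*C))*C² = (2*C*(-268 + C))*C² = 2*C³*(-268 + C))
√(228675 + I(-643)) = √(228675 + 2*(-643)³*(-268 - 643)) = √(228675 + 2*(-265847707)*(-911)) = √(228675 + 484374522154) = √484374750829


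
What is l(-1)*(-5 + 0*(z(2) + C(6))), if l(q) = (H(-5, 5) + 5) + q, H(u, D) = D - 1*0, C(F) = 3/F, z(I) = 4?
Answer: -45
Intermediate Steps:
H(u, D) = D (H(u, D) = D + 0 = D)
l(q) = 10 + q (l(q) = (5 + 5) + q = 10 + q)
l(-1)*(-5 + 0*(z(2) + C(6))) = (10 - 1)*(-5 + 0*(4 + 3/6)) = 9*(-5 + 0*(4 + 3*(⅙))) = 9*(-5 + 0*(4 + ½)) = 9*(-5 + 0*(9/2)) = 9*(-5 + 0) = 9*(-5) = -45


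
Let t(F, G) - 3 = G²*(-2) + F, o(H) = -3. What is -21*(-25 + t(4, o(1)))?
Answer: 756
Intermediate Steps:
t(F, G) = 3 + F - 2*G² (t(F, G) = 3 + (G²*(-2) + F) = 3 + (-2*G² + F) = 3 + (F - 2*G²) = 3 + F - 2*G²)
-21*(-25 + t(4, o(1))) = -21*(-25 + (3 + 4 - 2*(-3)²)) = -21*(-25 + (3 + 4 - 2*9)) = -21*(-25 + (3 + 4 - 18)) = -21*(-25 - 11) = -21*(-36) = 756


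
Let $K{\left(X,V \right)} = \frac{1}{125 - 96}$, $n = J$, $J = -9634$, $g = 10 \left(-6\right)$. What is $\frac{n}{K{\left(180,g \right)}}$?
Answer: $-279386$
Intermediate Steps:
$g = -60$
$n = -9634$
$K{\left(X,V \right)} = \frac{1}{29}$
$\frac{n}{K{\left(180,g \right)}} = - 9634 \frac{1}{\frac{1}{29}} = \left(-9634\right) 29 = -279386$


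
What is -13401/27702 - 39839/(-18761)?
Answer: 94689313/57746358 ≈ 1.6397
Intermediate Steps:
-13401/27702 - 39839/(-18761) = -13401*1/27702 - 39839*(-1/18761) = -1489/3078 + 39839/18761 = 94689313/57746358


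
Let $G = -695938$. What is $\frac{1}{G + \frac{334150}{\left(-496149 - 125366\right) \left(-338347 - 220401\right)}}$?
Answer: $- \frac{847000642}{589459932791381} \approx -1.4369 \cdot 10^{-6}$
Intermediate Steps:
$\frac{1}{G + \frac{334150}{\left(-496149 - 125366\right) \left(-338347 - 220401\right)}} = \frac{1}{-695938 + \frac{334150}{\left(-496149 - 125366\right) \left(-338347 - 220401\right)}} = \frac{1}{-695938 + \frac{334150}{\left(-621515\right) \left(-558748\right)}} = \frac{1}{-695938 + \frac{334150}{347270263220}} = \frac{1}{-695938 + 334150 \cdot \frac{1}{347270263220}} = \frac{1}{-695938 + \frac{815}{847000642}} = \frac{1}{- \frac{589459932791381}{847000642}} = - \frac{847000642}{589459932791381}$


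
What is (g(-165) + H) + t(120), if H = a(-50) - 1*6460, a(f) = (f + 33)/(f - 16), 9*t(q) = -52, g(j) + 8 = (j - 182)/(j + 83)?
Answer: -26258842/4059 ≈ -6469.3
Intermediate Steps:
g(j) = -8 + (-182 + j)/(83 + j) (g(j) = -8 + (j - 182)/(j + 83) = -8 + (-182 + j)/(83 + j))
t(q) = -52/9 (t(q) = (1/9)*(-52) = -52/9)
a(f) = (33 + f)/(-16 + f)
H = -426343/66 (H = (33 - 50)/(-16 - 50) - 1*6460 = -17/(-66) - 6460 = -1/66*(-17) - 6460 = 17/66 - 6460 = -426343/66 ≈ -6459.7)
(g(-165) + H) + t(120) = ((-846 - 7*(-165))/(83 - 165) - 426343/66) - 52/9 = ((-846 + 1155)/(-82) - 426343/66) - 52/9 = (-1/82*309 - 426343/66) - 52/9 = (-309/82 - 426343/66) - 52/9 = -8745130/1353 - 52/9 = -26258842/4059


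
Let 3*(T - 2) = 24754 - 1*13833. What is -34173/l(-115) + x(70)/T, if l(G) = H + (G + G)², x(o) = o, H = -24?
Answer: -51757773/82539436 ≈ -0.62707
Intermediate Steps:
T = 10927/3 (T = 2 + (24754 - 1*13833)/3 = 2 + (24754 - 13833)/3 = 2 + (⅓)*10921 = 2 + 10921/3 = 10927/3 ≈ 3642.3)
l(G) = -24 + 4*G² (l(G) = -24 + (G + G)² = -24 + (2*G)² = -24 + 4*G²)
-34173/l(-115) + x(70)/T = -34173/(-24 + 4*(-115)²) + 70/(10927/3) = -34173/(-24 + 4*13225) + 70*(3/10927) = -34173/(-24 + 52900) + 30/1561 = -34173/52876 + 30/1561 = -51757773/82539436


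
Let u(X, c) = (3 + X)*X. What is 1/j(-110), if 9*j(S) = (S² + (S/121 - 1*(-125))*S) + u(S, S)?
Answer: 9/10220 ≈ 0.00088063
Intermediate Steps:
u(X, c) = X*(3 + X)
j(S) = S²/9 + S*(3 + S)/9 + S*(125 + S/121)/9 (j(S) = ((S² + (S/121 - 1*(-125))*S) + S*(3 + S))/9 = ((S² + (S*(1/121) + 125)*S) + S*(3 + S))/9 = ((S² + (S/121 + 125)*S) + S*(3 + S))/9 = ((S² + (125 + S/121)*S) + S*(3 + S))/9 = ((S² + S*(125 + S/121)) + S*(3 + S))/9 = (S² + S*(3 + S) + S*(125 + S/121))/9 = S²/9 + S*(3 + S)/9 + S*(125 + S/121)/9)
1/j(-110) = 1/((1/1089)*(-110)*(15488 + 243*(-110))) = 1/((1/1089)*(-110)*(15488 - 26730)) = 1/((1/1089)*(-110)*(-11242)) = 1/(10220/9) = 9/10220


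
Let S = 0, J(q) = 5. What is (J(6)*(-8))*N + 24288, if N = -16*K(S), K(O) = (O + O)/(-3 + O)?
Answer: 24288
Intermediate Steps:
K(O) = 2*O/(-3 + O) (K(O) = (2*O)/(-3 + O) = 2*O/(-3 + O))
N = 0 (N = -32*0/(-3 + 0) = -32*0/(-3) = -32*0*(-1)/3 = -16*0 = 0)
(J(6)*(-8))*N + 24288 = (5*(-8))*0 + 24288 = -40*0 + 24288 = 0 + 24288 = 24288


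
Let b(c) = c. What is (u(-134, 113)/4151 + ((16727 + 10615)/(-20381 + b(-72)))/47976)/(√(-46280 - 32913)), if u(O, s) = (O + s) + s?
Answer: -15026965189*I*√79193/53761246847772884 ≈ -7.8658e-5*I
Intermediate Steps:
u(O, s) = O + 2*s
(u(-134, 113)/4151 + ((16727 + 10615)/(-20381 + b(-72)))/47976)/(√(-46280 - 32913)) = ((-134 + 2*113)/4151 + ((16727 + 10615)/(-20381 - 72))/47976)/(√(-46280 - 32913)) = ((-134 + 226)*(1/4151) + (27342/(-20453))*(1/47976))/(√(-79193)) = (92*(1/4151) + (27342*(-1/20453))*(1/47976))/((I*√79193)) = (92/4151 - 27342/20453*1/47976)*(-I*√79193/79193) = (92/4151 - 4557/163542188)*(-I*√79193/79193) = 15026965189*(-I*√79193/79193)/678863622388 = -15026965189*I*√79193/53761246847772884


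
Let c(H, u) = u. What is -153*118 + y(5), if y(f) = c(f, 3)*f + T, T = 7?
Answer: -18032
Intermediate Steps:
y(f) = 7 + 3*f (y(f) = 3*f + 7 = 7 + 3*f)
-153*118 + y(5) = -153*118 + (7 + 3*5) = -18054 + (7 + 15) = -18054 + 22 = -18032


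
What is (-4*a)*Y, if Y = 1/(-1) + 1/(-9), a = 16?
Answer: 640/9 ≈ 71.111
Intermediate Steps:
Y = -10/9 (Y = 1*(-1) + 1*(-1/9) = -1 - 1/9 = -10/9 ≈ -1.1111)
(-4*a)*Y = -4*16*(-10/9) = -64*(-10/9) = 640/9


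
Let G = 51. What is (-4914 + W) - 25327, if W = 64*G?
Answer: -26977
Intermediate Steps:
W = 3264 (W = 64*51 = 3264)
(-4914 + W) - 25327 = (-4914 + 3264) - 25327 = -1650 - 25327 = -26977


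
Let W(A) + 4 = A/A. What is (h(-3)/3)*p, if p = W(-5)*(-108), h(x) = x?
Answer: -324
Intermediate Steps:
W(A) = -3 (W(A) = -4 + A/A = -4 + 1 = -3)
p = 324 (p = -3*(-108) = 324)
(h(-3)/3)*p = -3/3*324 = -3*⅓*324 = -1*324 = -324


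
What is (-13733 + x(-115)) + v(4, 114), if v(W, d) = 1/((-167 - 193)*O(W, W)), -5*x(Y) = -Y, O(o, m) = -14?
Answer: -69330239/5040 ≈ -13756.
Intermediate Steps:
x(Y) = Y/5 (x(Y) = -(-1)*Y/5 = Y/5)
v(W, d) = 1/5040 (v(W, d) = 1/(-167 - 193*(-14)) = -1/14/(-360) = -1/360*(-1/14) = 1/5040)
(-13733 + x(-115)) + v(4, 114) = (-13733 + (⅕)*(-115)) + 1/5040 = (-13733 - 23) + 1/5040 = -13756 + 1/5040 = -69330239/5040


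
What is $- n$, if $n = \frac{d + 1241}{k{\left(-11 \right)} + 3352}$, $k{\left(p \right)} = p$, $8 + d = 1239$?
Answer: $- \frac{2472}{3341} \approx -0.7399$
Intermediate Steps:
$d = 1231$ ($d = -8 + 1239 = 1231$)
$n = \frac{2472}{3341}$ ($n = \frac{1231 + 1241}{-11 + 3352} = \frac{2472}{3341} \approx 0.7399$)
$- n = \left(-1\right) \frac{2472}{3341} = - \frac{2472}{3341}$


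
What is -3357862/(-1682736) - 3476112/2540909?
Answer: 1341321487063/2137839523512 ≈ 0.62742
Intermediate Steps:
-3357862/(-1682736) - 3476112/2540909 = -3357862*(-1/1682736) - 3476112*1/2540909 = 1678931/841368 - 3476112/2540909 = 1341321487063/2137839523512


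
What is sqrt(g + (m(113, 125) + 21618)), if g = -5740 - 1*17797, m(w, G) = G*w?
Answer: sqrt(12206) ≈ 110.48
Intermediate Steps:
g = -23537 (g = -5740 - 17797 = -23537)
sqrt(g + (m(113, 125) + 21618)) = sqrt(-23537 + (125*113 + 21618)) = sqrt(-23537 + (14125 + 21618)) = sqrt(-23537 + 35743) = sqrt(12206)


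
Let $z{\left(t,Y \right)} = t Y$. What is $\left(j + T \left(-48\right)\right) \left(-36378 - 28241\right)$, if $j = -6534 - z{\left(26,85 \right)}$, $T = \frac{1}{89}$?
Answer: $\frac{50290641416}{89} \approx 5.6506 \cdot 10^{8}$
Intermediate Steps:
$T = \frac{1}{89} \approx 0.011236$
$z{\left(t,Y \right)} = Y t$
$j = -8744$ ($j = -6534 - 85 \cdot 26 = -6534 - 2210 = -8744$)
$\left(j + T \left(-48\right)\right) \left(-36378 - 28241\right) = \left(-8744 + \frac{1}{89} \left(-48\right)\right) \left(-36378 - 28241\right) = \left(-8744 - \frac{48}{89}\right) \left(-64619\right) = \left(- \frac{778264}{89}\right) \left(-64619\right) = \frac{50290641416}{89}$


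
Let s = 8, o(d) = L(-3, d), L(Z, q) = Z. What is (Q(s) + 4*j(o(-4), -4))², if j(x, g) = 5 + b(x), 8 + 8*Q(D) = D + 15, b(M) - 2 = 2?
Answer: 91809/64 ≈ 1434.5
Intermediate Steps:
b(M) = 4 (b(M) = 2 + 2 = 4)
o(d) = -3
Q(D) = 7/8 + D/8 (Q(D) = -1 + (D + 15)/8 = -1 + (15 + D)/8 = -1 + (15/8 + D/8) = 7/8 + D/8)
j(x, g) = 9 (j(x, g) = 5 + 4 = 9)
(Q(s) + 4*j(o(-4), -4))² = ((7/8 + (⅛)*8) + 4*9)² = ((7/8 + 1) + 36)² = (15/8 + 36)² = (303/8)² = 91809/64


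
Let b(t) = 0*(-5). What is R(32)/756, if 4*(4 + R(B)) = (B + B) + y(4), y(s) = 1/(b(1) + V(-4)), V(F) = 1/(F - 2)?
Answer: 1/72 ≈ 0.013889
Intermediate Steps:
b(t) = 0
V(F) = 1/(-2 + F)
y(s) = -6 (y(s) = 1/(0 + 1/(-2 - 4)) = 1/(0 + 1/(-6)) = 1/(0 - 1/6) = 1/(-1/6) = -6)
R(B) = -11/2 + B/2 (R(B) = -4 + ((B + B) - 6)/4 = -4 + (2*B - 6)/4 = -4 + (-6 + 2*B)/4 = -4 + (-3/2 + B/2) = -11/2 + B/2)
R(32)/756 = (-11/2 + (1/2)*32)/756 = (-11/2 + 16)*(1/756) = (21/2)*(1/756) = 1/72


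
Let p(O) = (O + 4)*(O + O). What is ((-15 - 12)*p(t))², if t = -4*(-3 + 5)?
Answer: 2985984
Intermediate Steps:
t = -8 (t = -4*2 = -8)
p(O) = 2*O*(4 + O) (p(O) = (4 + O)*(2*O) = 2*O*(4 + O))
((-15 - 12)*p(t))² = ((-15 - 12)*(2*(-8)*(4 - 8)))² = (-54*(-8)*(-4))² = (-27*64)² = (-1728)² = 2985984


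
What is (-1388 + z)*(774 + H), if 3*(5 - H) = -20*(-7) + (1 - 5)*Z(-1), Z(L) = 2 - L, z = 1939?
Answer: 1217159/3 ≈ 4.0572e+5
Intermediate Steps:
H = -113/3 (H = 5 - (-20*(-7) + (1 - 5)*(2 - 1*(-1)))/3 = 5 - (-20*(-7) - 4*(2 + 1))/3 = 5 - (140 - 4*3)/3 = 5 - (140 - 12)/3 = 5 - ⅓*128 = 5 - 128/3 = -113/3 ≈ -37.667)
(-1388 + z)*(774 + H) = (-1388 + 1939)*(774 - 113/3) = 551*(2209/3) = 1217159/3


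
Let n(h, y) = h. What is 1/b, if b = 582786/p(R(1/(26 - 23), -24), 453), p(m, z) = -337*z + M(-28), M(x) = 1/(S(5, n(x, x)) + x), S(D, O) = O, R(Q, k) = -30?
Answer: -8549017/32636016 ≈ -0.26195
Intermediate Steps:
M(x) = 1/(2*x) (M(x) = 1/(x + x) = 1/(2*x))
p(m, z) = -1/56 - 337*z (p(m, z) = -337*z + (1/2)/(-28) = -337*z + (1/2)*(-1/28) = -337*z - 1/56 = -1/56 - 337*z)
b = -32636016/8549017 (b = 582786/(-1/56 - 337*453) = 582786/(-1/56 - 152661) = 582786/(-8549017/56) = 582786*(-56/8549017) = -32636016/8549017 ≈ -3.8175)
1/b = 1/(-32636016/8549017) = -8549017/32636016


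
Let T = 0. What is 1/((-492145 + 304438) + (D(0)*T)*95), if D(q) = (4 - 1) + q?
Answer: -1/187707 ≈ -5.3274e-6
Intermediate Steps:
D(q) = 3 + q
1/((-492145 + 304438) + (D(0)*T)*95) = 1/((-492145 + 304438) + ((3 + 0)*0)*95) = 1/(-187707 + (3*0)*95) = 1/(-187707 + 0*95) = 1/(-187707 + 0) = 1/(-187707) = -1/187707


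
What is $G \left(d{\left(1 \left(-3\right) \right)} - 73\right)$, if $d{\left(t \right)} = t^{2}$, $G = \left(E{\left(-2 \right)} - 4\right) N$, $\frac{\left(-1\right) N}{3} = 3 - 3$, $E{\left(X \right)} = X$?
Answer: $0$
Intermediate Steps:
$N = 0$ ($N = - 3 \left(3 - 3\right) = \left(-3\right) 0 = 0$)
$G = 0$ ($G = \left(-2 - 4\right) 0 = \left(-6\right) 0 = 0$)
$G \left(d{\left(1 \left(-3\right) \right)} - 73\right) = 0 \left(\left(1 \left(-3\right)\right)^{2} - 73\right) = 0 \left(\left(-3\right)^{2} - 73\right) = 0 \left(9 - 73\right) = 0 \left(-64\right) = 0$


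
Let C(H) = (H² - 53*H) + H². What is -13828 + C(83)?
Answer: -4449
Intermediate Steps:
C(H) = -53*H + 2*H²
-13828 + C(83) = -13828 + 83*(-53 + 2*83) = -13828 + 83*(-53 + 166) = -13828 + 83*113 = -13828 + 9379 = -4449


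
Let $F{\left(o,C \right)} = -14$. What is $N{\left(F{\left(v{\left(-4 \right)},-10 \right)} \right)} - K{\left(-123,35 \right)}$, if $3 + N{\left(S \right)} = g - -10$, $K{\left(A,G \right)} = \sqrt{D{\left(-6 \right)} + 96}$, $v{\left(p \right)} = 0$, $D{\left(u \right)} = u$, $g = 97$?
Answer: $104 - 3 \sqrt{10} \approx 94.513$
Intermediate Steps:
$K{\left(A,G \right)} = 3 \sqrt{10}$ ($K{\left(A,G \right)} = \sqrt{-6 + 96} = \sqrt{90} = 3 \sqrt{10}$)
$N{\left(S \right)} = 104$ ($N{\left(S \right)} = -3 + \left(97 - -10\right) = -3 + \left(97 + 10\right) = -3 + 107 = 104$)
$N{\left(F{\left(v{\left(-4 \right)},-10 \right)} \right)} - K{\left(-123,35 \right)} = 104 - 3 \sqrt{10}$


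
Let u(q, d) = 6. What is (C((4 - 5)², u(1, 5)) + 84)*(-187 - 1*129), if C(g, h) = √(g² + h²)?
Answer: -26544 - 316*√37 ≈ -28466.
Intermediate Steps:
(C((4 - 5)², u(1, 5)) + 84)*(-187 - 1*129) = (√(((4 - 5)²)² + 6²) + 84)*(-187 - 1*129) = (√(((-1)²)² + 36) + 84)*(-187 - 129) = (√(1² + 36) + 84)*(-316) = (√(1 + 36) + 84)*(-316) = (√37 + 84)*(-316) = (84 + √37)*(-316) = -26544 - 316*√37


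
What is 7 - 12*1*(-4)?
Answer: 55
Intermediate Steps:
7 - 12*1*(-4) = 7 - 12*(-4) = 7 + 48 = 55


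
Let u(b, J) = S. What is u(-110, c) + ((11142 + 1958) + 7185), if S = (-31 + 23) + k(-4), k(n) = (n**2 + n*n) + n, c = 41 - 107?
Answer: 20305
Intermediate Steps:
c = -66
k(n) = n + 2*n**2 (k(n) = (n**2 + n**2) + n = 2*n**2 + n = n + 2*n**2)
S = 20 (S = (-31 + 23) - 4*(1 + 2*(-4)) = -8 - 4*(1 - 8) = -8 - 4*(-7) = -8 + 28 = 20)
u(b, J) = 20
u(-110, c) + ((11142 + 1958) + 7185) = 20 + ((11142 + 1958) + 7185) = 20 + (13100 + 7185) = 20 + 20285 = 20305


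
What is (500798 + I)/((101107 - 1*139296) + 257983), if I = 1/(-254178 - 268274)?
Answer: 261642916695/114831814888 ≈ 2.2785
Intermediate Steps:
I = -1/522452 (I = 1/(-522452) = -1/522452 ≈ -1.9140e-6)
(500798 + I)/((101107 - 1*139296) + 257983) = (500798 - 1/522452)/((101107 - 1*139296) + 257983) = 261642916695/(522452*((101107 - 139296) + 257983)) = 261642916695/(522452*(-38189 + 257983)) = (261642916695/522452)/219794 = (261642916695/522452)*(1/219794) = 261642916695/114831814888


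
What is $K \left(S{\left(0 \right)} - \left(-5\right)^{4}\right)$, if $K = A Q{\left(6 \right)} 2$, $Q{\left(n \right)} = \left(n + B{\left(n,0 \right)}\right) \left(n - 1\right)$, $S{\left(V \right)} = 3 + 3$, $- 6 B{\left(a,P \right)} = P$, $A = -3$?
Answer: $111420$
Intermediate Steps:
$B{\left(a,P \right)} = - \frac{P}{6}$
$S{\left(V \right)} = 6$
$Q{\left(n \right)} = n \left(-1 + n\right)$ ($Q{\left(n \right)} = \left(n - 0\right) \left(n - 1\right) = \left(n + 0\right) \left(-1 + n\right) = n \left(-1 + n\right)$)
$K = -180$ ($K = - 3 \cdot 6 \left(-1 + 6\right) 2 = - 3 \cdot 6 \cdot 5 \cdot 2 = \left(-3\right) 30 \cdot 2 = \left(-90\right) 2 = -180$)
$K \left(S{\left(0 \right)} - \left(-5\right)^{4}\right) = - 180 \left(6 - \left(-5\right)^{4}\right) = - 180 \left(6 - 625\right) = \left(-180\right) \left(-619\right) = 111420$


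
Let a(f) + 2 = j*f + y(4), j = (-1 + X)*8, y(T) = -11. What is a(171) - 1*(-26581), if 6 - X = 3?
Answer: 29304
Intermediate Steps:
X = 3 (X = 6 - 1*3 = 6 - 3 = 3)
j = 16 (j = (-1 + 3)*8 = 2*8 = 16)
a(f) = -13 + 16*f (a(f) = -2 + (16*f - 11) = -2 + (-11 + 16*f) = -13 + 16*f)
a(171) - 1*(-26581) = (-13 + 16*171) - 1*(-26581) = (-13 + 2736) + 26581 = 2723 + 26581 = 29304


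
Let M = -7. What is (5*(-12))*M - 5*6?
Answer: 390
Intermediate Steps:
(5*(-12))*M - 5*6 = (5*(-12))*(-7) - 5*6 = -60*(-7) - 30 = 420 - 30 = 390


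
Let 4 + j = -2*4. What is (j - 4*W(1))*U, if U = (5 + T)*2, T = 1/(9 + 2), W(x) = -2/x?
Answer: -448/11 ≈ -40.727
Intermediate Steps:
j = -12 (j = -4 - 2*4 = -4 - 8 = -12)
T = 1/11 ≈ 0.090909
U = 112/11 (U = (5 + 1/11)*2 = (56/11)*2 = 112/11 ≈ 10.182)
(j - 4*W(1))*U = (-12 - (-8)/1)*(112/11) = (-12 - (-8))*(112/11) = (-12 - 4*(-2))*(112/11) = (-12 + 8)*(112/11) = -4*112/11 = -448/11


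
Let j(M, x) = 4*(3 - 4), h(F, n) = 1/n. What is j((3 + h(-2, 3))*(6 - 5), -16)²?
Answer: 16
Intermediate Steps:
j(M, x) = -4 (j(M, x) = 4*(-1) = -4)
j((3 + h(-2, 3))*(6 - 5), -16)² = (-4)² = 16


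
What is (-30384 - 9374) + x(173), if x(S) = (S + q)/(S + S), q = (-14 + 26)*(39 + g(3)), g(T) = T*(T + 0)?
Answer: -13755519/346 ≈ -39756.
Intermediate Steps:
g(T) = T² (g(T) = T*T = T²)
q = 576 (q = (-14 + 26)*(39 + 3²) = 12*(39 + 9) = 12*48 = 576)
x(S) = (576 + S)/(2*S) (x(S) = (S + 576)/(S + S) = (576 + S)/((2*S)) = (576 + S)*(1/(2*S)) = (576 + S)/(2*S))
(-30384 - 9374) + x(173) = (-30384 - 9374) + (½)*(576 + 173)/173 = -39758 + (½)*(1/173)*749 = -39758 + 749/346 = -13755519/346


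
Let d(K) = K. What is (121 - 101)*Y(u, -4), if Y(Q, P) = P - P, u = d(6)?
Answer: 0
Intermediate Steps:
u = 6
Y(Q, P) = 0
(121 - 101)*Y(u, -4) = (121 - 101)*0 = 20*0 = 0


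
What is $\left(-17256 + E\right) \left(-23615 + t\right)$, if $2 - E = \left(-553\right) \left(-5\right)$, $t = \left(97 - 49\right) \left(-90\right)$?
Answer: $559230765$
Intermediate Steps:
$t = -4320$ ($t = 48 \left(-90\right) = -4320$)
$E = -2763$ ($E = 2 - \left(-553\right) \left(-5\right) = 2 - 2765 = -2763$)
$\left(-17256 + E\right) \left(-23615 + t\right) = \left(-17256 - 2763\right) \left(-23615 - 4320\right) = \left(-20019\right) \left(-27935\right) = 559230765$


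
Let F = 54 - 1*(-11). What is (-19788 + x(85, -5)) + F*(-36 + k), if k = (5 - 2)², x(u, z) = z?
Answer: -21548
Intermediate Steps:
k = 9 (k = 3² = 9)
F = 65 (F = 54 + 11 = 65)
(-19788 + x(85, -5)) + F*(-36 + k) = (-19788 - 5) + 65*(-36 + 9) = -19793 + 65*(-27) = -19793 - 1755 = -21548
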